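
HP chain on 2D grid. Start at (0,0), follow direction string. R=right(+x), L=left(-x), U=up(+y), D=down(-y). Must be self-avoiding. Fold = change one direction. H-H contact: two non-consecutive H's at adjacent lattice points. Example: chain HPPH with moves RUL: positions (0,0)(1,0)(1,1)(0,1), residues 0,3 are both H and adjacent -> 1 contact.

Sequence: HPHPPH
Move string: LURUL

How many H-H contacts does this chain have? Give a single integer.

Positions: [(0, 0), (-1, 0), (-1, 1), (0, 1), (0, 2), (-1, 2)]
H-H contact: residue 2 @(-1,1) - residue 5 @(-1, 2)

Answer: 1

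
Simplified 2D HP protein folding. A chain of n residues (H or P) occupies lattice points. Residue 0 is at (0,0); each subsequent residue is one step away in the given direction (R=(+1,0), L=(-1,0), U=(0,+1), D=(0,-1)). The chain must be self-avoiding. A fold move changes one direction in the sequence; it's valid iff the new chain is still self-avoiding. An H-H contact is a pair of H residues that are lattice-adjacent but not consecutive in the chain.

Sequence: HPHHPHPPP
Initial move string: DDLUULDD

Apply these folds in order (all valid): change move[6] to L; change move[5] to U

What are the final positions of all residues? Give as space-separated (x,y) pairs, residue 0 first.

Initial moves: DDLUULDD
Fold: move[6]->L => DDLUULLD (positions: [(0, 0), (0, -1), (0, -2), (-1, -2), (-1, -1), (-1, 0), (-2, 0), (-3, 0), (-3, -1)])
Fold: move[5]->U => DDLUUULD (positions: [(0, 0), (0, -1), (0, -2), (-1, -2), (-1, -1), (-1, 0), (-1, 1), (-2, 1), (-2, 0)])

Answer: (0,0) (0,-1) (0,-2) (-1,-2) (-1,-1) (-1,0) (-1,1) (-2,1) (-2,0)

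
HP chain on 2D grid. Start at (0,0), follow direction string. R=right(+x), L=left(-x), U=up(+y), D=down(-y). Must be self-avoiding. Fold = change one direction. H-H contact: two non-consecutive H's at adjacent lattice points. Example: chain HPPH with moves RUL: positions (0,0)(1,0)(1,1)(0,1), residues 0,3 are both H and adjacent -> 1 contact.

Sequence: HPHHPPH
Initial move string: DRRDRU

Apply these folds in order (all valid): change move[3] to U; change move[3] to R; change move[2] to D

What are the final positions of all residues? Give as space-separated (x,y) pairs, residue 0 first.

Initial moves: DRRDRU
Fold: move[3]->U => DRRURU (positions: [(0, 0), (0, -1), (1, -1), (2, -1), (2, 0), (3, 0), (3, 1)])
Fold: move[3]->R => DRRRRU (positions: [(0, 0), (0, -1), (1, -1), (2, -1), (3, -1), (4, -1), (4, 0)])
Fold: move[2]->D => DRDRRU (positions: [(0, 0), (0, -1), (1, -1), (1, -2), (2, -2), (3, -2), (3, -1)])

Answer: (0,0) (0,-1) (1,-1) (1,-2) (2,-2) (3,-2) (3,-1)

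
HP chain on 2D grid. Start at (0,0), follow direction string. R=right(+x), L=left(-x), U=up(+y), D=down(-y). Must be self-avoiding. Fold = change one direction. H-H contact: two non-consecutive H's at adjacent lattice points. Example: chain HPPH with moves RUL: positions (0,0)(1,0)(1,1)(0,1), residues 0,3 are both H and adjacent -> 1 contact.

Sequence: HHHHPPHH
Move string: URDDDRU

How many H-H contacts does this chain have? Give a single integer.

Answer: 1

Derivation:
Positions: [(0, 0), (0, 1), (1, 1), (1, 0), (1, -1), (1, -2), (2, -2), (2, -1)]
H-H contact: residue 0 @(0,0) - residue 3 @(1, 0)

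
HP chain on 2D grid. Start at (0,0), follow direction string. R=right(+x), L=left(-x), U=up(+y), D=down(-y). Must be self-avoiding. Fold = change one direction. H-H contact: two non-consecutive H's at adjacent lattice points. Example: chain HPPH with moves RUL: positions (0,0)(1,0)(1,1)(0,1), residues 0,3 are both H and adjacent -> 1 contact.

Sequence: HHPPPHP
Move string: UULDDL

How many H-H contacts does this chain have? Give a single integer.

Positions: [(0, 0), (0, 1), (0, 2), (-1, 2), (-1, 1), (-1, 0), (-2, 0)]
H-H contact: residue 0 @(0,0) - residue 5 @(-1, 0)

Answer: 1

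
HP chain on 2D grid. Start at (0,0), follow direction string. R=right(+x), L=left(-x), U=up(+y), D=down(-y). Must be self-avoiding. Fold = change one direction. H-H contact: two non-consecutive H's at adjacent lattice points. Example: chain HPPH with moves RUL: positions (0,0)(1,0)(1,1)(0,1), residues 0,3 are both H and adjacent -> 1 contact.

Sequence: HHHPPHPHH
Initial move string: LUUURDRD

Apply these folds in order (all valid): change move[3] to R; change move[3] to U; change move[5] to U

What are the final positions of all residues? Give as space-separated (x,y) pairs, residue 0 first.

Initial moves: LUUURDRD
Fold: move[3]->R => LUURRDRD (positions: [(0, 0), (-1, 0), (-1, 1), (-1, 2), (0, 2), (1, 2), (1, 1), (2, 1), (2, 0)])
Fold: move[3]->U => LUUURDRD (positions: [(0, 0), (-1, 0), (-1, 1), (-1, 2), (-1, 3), (0, 3), (0, 2), (1, 2), (1, 1)])
Fold: move[5]->U => LUUURURD (positions: [(0, 0), (-1, 0), (-1, 1), (-1, 2), (-1, 3), (0, 3), (0, 4), (1, 4), (1, 3)])

Answer: (0,0) (-1,0) (-1,1) (-1,2) (-1,3) (0,3) (0,4) (1,4) (1,3)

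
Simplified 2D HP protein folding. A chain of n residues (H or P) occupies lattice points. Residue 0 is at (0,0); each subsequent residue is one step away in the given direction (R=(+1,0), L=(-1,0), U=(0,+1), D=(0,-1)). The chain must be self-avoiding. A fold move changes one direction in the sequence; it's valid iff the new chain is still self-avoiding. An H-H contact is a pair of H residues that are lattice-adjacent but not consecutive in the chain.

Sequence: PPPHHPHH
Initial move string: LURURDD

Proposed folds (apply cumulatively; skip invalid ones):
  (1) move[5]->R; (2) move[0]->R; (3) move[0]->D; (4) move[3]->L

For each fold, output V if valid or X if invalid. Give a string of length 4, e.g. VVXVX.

Answer: VVXX

Derivation:
Initial: LURURDD -> [(0, 0), (-1, 0), (-1, 1), (0, 1), (0, 2), (1, 2), (1, 1), (1, 0)]
Fold 1: move[5]->R => LURURRD VALID
Fold 2: move[0]->R => RURURRD VALID
Fold 3: move[0]->D => DURURRD INVALID (collision), skipped
Fold 4: move[3]->L => RURLRRD INVALID (collision), skipped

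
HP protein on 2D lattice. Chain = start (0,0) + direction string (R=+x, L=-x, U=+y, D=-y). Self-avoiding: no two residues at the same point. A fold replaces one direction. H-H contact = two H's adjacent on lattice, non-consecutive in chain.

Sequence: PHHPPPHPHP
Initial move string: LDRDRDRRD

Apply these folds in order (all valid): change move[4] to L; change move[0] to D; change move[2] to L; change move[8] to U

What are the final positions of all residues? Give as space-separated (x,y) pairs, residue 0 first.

Initial moves: LDRDRDRRD
Fold: move[4]->L => LDRDLDRRD (positions: [(0, 0), (-1, 0), (-1, -1), (0, -1), (0, -2), (-1, -2), (-1, -3), (0, -3), (1, -3), (1, -4)])
Fold: move[0]->D => DDRDLDRRD (positions: [(0, 0), (0, -1), (0, -2), (1, -2), (1, -3), (0, -3), (0, -4), (1, -4), (2, -4), (2, -5)])
Fold: move[2]->L => DDLDLDRRD (positions: [(0, 0), (0, -1), (0, -2), (-1, -2), (-1, -3), (-2, -3), (-2, -4), (-1, -4), (0, -4), (0, -5)])
Fold: move[8]->U => DDLDLDRRU (positions: [(0, 0), (0, -1), (0, -2), (-1, -2), (-1, -3), (-2, -3), (-2, -4), (-1, -4), (0, -4), (0, -3)])

Answer: (0,0) (0,-1) (0,-2) (-1,-2) (-1,-3) (-2,-3) (-2,-4) (-1,-4) (0,-4) (0,-3)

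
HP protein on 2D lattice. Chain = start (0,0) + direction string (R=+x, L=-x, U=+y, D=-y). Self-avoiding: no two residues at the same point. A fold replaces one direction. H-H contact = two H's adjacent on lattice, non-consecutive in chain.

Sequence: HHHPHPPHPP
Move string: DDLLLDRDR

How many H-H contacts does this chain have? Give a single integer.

Positions: [(0, 0), (0, -1), (0, -2), (-1, -2), (-2, -2), (-3, -2), (-3, -3), (-2, -3), (-2, -4), (-1, -4)]
H-H contact: residue 4 @(-2,-2) - residue 7 @(-2, -3)

Answer: 1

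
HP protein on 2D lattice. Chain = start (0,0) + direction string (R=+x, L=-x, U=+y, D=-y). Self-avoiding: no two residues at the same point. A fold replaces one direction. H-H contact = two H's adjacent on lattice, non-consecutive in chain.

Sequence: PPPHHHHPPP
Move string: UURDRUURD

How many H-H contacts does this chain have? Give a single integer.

Positions: [(0, 0), (0, 1), (0, 2), (1, 2), (1, 1), (2, 1), (2, 2), (2, 3), (3, 3), (3, 2)]
H-H contact: residue 3 @(1,2) - residue 6 @(2, 2)

Answer: 1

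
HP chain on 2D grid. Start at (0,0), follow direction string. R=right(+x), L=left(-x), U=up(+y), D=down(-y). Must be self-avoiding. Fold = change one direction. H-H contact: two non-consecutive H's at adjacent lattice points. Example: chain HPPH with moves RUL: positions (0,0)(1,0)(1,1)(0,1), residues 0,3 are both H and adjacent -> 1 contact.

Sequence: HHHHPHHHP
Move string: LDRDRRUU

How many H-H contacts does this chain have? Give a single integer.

Answer: 1

Derivation:
Positions: [(0, 0), (-1, 0), (-1, -1), (0, -1), (0, -2), (1, -2), (2, -2), (2, -1), (2, 0)]
H-H contact: residue 0 @(0,0) - residue 3 @(0, -1)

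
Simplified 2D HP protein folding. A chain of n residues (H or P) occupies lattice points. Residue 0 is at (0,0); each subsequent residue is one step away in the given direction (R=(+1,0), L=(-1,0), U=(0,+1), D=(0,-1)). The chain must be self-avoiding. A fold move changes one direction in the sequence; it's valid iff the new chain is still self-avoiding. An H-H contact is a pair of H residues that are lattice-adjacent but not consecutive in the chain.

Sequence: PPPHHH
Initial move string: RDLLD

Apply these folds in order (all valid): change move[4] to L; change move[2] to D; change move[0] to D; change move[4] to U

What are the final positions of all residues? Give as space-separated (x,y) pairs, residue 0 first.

Initial moves: RDLLD
Fold: move[4]->L => RDLLL (positions: [(0, 0), (1, 0), (1, -1), (0, -1), (-1, -1), (-2, -1)])
Fold: move[2]->D => RDDLL (positions: [(0, 0), (1, 0), (1, -1), (1, -2), (0, -2), (-1, -2)])
Fold: move[0]->D => DDDLL (positions: [(0, 0), (0, -1), (0, -2), (0, -3), (-1, -3), (-2, -3)])
Fold: move[4]->U => DDDLU (positions: [(0, 0), (0, -1), (0, -2), (0, -3), (-1, -3), (-1, -2)])

Answer: (0,0) (0,-1) (0,-2) (0,-3) (-1,-3) (-1,-2)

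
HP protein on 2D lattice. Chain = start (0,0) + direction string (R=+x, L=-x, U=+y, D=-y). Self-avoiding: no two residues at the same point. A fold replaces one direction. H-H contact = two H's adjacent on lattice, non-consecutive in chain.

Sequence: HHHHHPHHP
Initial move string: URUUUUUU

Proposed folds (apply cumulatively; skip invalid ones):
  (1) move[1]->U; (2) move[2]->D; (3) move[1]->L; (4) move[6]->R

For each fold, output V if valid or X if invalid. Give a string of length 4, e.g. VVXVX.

Initial: URUUUUUU -> [(0, 0), (0, 1), (1, 1), (1, 2), (1, 3), (1, 4), (1, 5), (1, 6), (1, 7)]
Fold 1: move[1]->U => UUUUUUUU VALID
Fold 2: move[2]->D => UUDUUUUU INVALID (collision), skipped
Fold 3: move[1]->L => ULUUUUUU VALID
Fold 4: move[6]->R => ULUUUURU VALID

Answer: VXVV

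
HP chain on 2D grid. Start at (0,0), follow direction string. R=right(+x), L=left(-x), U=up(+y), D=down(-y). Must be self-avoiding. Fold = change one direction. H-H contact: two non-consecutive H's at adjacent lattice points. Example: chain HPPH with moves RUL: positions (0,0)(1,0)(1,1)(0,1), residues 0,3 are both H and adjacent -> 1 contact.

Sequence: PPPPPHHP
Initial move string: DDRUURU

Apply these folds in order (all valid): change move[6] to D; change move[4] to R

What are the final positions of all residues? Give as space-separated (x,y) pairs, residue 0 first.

Answer: (0,0) (0,-1) (0,-2) (1,-2) (1,-1) (2,-1) (3,-1) (3,-2)

Derivation:
Initial moves: DDRUURU
Fold: move[6]->D => DDRUURD (positions: [(0, 0), (0, -1), (0, -2), (1, -2), (1, -1), (1, 0), (2, 0), (2, -1)])
Fold: move[4]->R => DDRURRD (positions: [(0, 0), (0, -1), (0, -2), (1, -2), (1, -1), (2, -1), (3, -1), (3, -2)])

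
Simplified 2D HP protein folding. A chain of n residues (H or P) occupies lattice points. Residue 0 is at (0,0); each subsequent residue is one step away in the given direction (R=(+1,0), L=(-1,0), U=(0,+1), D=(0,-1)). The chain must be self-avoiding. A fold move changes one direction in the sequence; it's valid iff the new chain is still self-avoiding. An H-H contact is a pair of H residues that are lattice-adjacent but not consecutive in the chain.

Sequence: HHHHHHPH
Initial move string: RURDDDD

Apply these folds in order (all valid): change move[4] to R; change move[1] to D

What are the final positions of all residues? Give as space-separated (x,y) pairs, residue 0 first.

Initial moves: RURDDDD
Fold: move[4]->R => RURDRDD (positions: [(0, 0), (1, 0), (1, 1), (2, 1), (2, 0), (3, 0), (3, -1), (3, -2)])
Fold: move[1]->D => RDRDRDD (positions: [(0, 0), (1, 0), (1, -1), (2, -1), (2, -2), (3, -2), (3, -3), (3, -4)])

Answer: (0,0) (1,0) (1,-1) (2,-1) (2,-2) (3,-2) (3,-3) (3,-4)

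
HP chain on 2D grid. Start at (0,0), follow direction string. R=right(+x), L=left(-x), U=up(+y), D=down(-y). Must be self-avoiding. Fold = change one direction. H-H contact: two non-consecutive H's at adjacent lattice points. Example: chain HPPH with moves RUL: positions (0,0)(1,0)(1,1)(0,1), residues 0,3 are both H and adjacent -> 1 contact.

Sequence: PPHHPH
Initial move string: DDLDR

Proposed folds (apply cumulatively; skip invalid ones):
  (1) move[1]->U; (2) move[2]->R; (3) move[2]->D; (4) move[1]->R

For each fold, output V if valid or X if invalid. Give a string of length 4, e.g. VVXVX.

Answer: XVVV

Derivation:
Initial: DDLDR -> [(0, 0), (0, -1), (0, -2), (-1, -2), (-1, -3), (0, -3)]
Fold 1: move[1]->U => DULDR INVALID (collision), skipped
Fold 2: move[2]->R => DDRDR VALID
Fold 3: move[2]->D => DDDDR VALID
Fold 4: move[1]->R => DRDDR VALID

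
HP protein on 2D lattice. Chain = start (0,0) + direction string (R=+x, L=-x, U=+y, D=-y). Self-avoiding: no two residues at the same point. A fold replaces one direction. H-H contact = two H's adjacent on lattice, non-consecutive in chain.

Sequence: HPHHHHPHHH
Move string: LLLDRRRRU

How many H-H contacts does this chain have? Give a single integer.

Positions: [(0, 0), (-1, 0), (-2, 0), (-3, 0), (-3, -1), (-2, -1), (-1, -1), (0, -1), (1, -1), (1, 0)]
H-H contact: residue 0 @(0,0) - residue 9 @(1, 0)
H-H contact: residue 0 @(0,0) - residue 7 @(0, -1)
H-H contact: residue 2 @(-2,0) - residue 5 @(-2, -1)

Answer: 3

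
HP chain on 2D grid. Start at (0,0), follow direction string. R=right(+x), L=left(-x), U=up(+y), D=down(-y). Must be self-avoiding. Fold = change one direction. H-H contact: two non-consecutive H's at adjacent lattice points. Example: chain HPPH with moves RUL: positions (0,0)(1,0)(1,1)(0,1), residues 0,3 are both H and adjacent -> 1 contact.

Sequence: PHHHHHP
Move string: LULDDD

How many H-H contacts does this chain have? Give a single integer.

Answer: 1

Derivation:
Positions: [(0, 0), (-1, 0), (-1, 1), (-2, 1), (-2, 0), (-2, -1), (-2, -2)]
H-H contact: residue 1 @(-1,0) - residue 4 @(-2, 0)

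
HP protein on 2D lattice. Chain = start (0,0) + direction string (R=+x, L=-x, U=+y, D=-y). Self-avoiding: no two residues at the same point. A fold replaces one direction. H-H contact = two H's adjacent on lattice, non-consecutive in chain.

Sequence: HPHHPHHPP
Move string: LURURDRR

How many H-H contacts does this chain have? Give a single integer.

Answer: 2

Derivation:
Positions: [(0, 0), (-1, 0), (-1, 1), (0, 1), (0, 2), (1, 2), (1, 1), (2, 1), (3, 1)]
H-H contact: residue 0 @(0,0) - residue 3 @(0, 1)
H-H contact: residue 3 @(0,1) - residue 6 @(1, 1)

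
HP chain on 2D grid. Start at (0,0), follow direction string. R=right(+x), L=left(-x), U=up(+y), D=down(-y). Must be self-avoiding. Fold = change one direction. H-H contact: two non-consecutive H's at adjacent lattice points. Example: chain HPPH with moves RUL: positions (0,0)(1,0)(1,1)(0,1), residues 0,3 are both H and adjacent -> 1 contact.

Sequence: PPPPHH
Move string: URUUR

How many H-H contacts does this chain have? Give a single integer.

Answer: 0

Derivation:
Positions: [(0, 0), (0, 1), (1, 1), (1, 2), (1, 3), (2, 3)]
No H-H contacts found.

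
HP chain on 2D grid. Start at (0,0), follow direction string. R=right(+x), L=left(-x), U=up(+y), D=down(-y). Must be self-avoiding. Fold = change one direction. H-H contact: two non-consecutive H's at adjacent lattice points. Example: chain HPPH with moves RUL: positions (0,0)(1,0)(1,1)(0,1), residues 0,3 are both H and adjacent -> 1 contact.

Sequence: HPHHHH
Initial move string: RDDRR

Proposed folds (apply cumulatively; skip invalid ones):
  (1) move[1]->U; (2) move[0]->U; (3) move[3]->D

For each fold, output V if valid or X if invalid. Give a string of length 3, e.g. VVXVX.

Initial: RDDRR -> [(0, 0), (1, 0), (1, -1), (1, -2), (2, -2), (3, -2)]
Fold 1: move[1]->U => RUDRR INVALID (collision), skipped
Fold 2: move[0]->U => UDDRR INVALID (collision), skipped
Fold 3: move[3]->D => RDDDR VALID

Answer: XXV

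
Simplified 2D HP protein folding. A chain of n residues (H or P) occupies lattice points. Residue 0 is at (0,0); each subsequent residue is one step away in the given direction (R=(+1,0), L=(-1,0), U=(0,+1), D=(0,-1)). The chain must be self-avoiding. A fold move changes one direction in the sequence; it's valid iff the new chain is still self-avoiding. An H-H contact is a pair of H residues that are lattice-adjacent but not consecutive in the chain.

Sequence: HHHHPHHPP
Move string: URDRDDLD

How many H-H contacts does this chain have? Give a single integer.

Answer: 1

Derivation:
Positions: [(0, 0), (0, 1), (1, 1), (1, 0), (2, 0), (2, -1), (2, -2), (1, -2), (1, -3)]
H-H contact: residue 0 @(0,0) - residue 3 @(1, 0)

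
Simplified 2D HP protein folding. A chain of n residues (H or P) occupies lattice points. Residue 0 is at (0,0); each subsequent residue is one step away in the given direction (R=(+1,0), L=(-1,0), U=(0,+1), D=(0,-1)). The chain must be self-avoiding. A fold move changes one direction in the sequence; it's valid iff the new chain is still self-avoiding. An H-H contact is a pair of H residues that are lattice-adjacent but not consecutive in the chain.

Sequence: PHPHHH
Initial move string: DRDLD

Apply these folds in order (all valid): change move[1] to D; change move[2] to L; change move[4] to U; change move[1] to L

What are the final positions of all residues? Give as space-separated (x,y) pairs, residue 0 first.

Answer: (0,0) (0,-1) (-1,-1) (-2,-1) (-3,-1) (-3,0)

Derivation:
Initial moves: DRDLD
Fold: move[1]->D => DDDLD (positions: [(0, 0), (0, -1), (0, -2), (0, -3), (-1, -3), (-1, -4)])
Fold: move[2]->L => DDLLD (positions: [(0, 0), (0, -1), (0, -2), (-1, -2), (-2, -2), (-2, -3)])
Fold: move[4]->U => DDLLU (positions: [(0, 0), (0, -1), (0, -2), (-1, -2), (-2, -2), (-2, -1)])
Fold: move[1]->L => DLLLU (positions: [(0, 0), (0, -1), (-1, -1), (-2, -1), (-3, -1), (-3, 0)])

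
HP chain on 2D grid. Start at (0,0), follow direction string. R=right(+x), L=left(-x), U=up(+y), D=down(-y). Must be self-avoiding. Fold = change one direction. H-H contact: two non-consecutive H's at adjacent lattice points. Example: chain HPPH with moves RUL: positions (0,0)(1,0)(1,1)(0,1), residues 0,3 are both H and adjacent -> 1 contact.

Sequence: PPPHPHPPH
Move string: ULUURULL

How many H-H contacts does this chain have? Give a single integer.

Answer: 0

Derivation:
Positions: [(0, 0), (0, 1), (-1, 1), (-1, 2), (-1, 3), (0, 3), (0, 4), (-1, 4), (-2, 4)]
No H-H contacts found.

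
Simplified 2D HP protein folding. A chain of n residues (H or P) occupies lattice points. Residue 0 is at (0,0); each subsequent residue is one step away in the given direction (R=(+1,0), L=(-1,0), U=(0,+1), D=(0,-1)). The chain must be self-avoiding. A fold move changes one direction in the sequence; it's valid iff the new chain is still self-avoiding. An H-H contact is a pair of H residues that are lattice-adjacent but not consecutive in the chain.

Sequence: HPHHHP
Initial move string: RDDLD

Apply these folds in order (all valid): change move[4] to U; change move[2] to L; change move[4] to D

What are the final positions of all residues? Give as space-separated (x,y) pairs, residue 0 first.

Initial moves: RDDLD
Fold: move[4]->U => RDDLU (positions: [(0, 0), (1, 0), (1, -1), (1, -2), (0, -2), (0, -1)])
Fold: move[2]->L => RDLLU (positions: [(0, 0), (1, 0), (1, -1), (0, -1), (-1, -1), (-1, 0)])
Fold: move[4]->D => RDLLD (positions: [(0, 0), (1, 0), (1, -1), (0, -1), (-1, -1), (-1, -2)])

Answer: (0,0) (1,0) (1,-1) (0,-1) (-1,-1) (-1,-2)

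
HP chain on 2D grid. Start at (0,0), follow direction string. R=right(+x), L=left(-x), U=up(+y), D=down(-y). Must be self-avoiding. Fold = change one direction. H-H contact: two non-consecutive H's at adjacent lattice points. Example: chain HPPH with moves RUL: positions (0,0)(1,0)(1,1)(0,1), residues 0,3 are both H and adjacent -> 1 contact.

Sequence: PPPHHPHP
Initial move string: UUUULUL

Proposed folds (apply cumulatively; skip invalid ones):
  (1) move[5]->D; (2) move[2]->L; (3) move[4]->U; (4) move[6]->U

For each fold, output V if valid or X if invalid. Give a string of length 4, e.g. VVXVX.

Initial: UUUULUL -> [(0, 0), (0, 1), (0, 2), (0, 3), (0, 4), (-1, 4), (-1, 5), (-2, 5)]
Fold 1: move[5]->D => UUUULDL VALID
Fold 2: move[2]->L => UULULDL VALID
Fold 3: move[4]->U => UULUUDL INVALID (collision), skipped
Fold 4: move[6]->U => UULULDU INVALID (collision), skipped

Answer: VVXX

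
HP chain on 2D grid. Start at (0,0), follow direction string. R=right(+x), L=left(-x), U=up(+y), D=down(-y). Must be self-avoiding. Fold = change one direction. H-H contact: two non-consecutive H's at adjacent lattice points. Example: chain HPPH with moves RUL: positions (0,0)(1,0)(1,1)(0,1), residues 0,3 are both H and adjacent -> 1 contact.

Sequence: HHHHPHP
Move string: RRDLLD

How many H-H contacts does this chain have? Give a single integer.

Answer: 1

Derivation:
Positions: [(0, 0), (1, 0), (2, 0), (2, -1), (1, -1), (0, -1), (0, -2)]
H-H contact: residue 0 @(0,0) - residue 5 @(0, -1)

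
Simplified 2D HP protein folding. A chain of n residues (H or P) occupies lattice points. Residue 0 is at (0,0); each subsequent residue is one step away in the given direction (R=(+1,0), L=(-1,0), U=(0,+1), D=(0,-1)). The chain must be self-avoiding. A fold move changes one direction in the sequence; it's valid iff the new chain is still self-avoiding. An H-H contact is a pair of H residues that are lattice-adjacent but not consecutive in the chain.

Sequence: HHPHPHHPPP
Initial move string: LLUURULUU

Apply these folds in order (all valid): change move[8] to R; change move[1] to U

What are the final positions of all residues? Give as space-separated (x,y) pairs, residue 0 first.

Initial moves: LLUURULUU
Fold: move[8]->R => LLUURULUR (positions: [(0, 0), (-1, 0), (-2, 0), (-2, 1), (-2, 2), (-1, 2), (-1, 3), (-2, 3), (-2, 4), (-1, 4)])
Fold: move[1]->U => LUUURULUR (positions: [(0, 0), (-1, 0), (-1, 1), (-1, 2), (-1, 3), (0, 3), (0, 4), (-1, 4), (-1, 5), (0, 5)])

Answer: (0,0) (-1,0) (-1,1) (-1,2) (-1,3) (0,3) (0,4) (-1,4) (-1,5) (0,5)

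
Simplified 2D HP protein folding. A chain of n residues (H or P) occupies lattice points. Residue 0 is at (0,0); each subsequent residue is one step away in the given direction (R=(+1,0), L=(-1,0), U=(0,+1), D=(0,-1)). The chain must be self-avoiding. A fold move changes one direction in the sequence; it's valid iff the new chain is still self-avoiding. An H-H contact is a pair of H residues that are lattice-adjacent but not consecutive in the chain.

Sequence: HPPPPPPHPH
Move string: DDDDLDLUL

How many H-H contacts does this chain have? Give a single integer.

Positions: [(0, 0), (0, -1), (0, -2), (0, -3), (0, -4), (-1, -4), (-1, -5), (-2, -5), (-2, -4), (-3, -4)]
No H-H contacts found.

Answer: 0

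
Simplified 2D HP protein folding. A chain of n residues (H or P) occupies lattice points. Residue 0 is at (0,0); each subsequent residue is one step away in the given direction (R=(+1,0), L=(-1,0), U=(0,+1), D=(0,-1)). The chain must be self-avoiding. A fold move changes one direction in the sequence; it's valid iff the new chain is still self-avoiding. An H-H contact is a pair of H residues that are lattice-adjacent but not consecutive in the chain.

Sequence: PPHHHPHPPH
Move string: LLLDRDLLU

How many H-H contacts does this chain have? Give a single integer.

Positions: [(0, 0), (-1, 0), (-2, 0), (-3, 0), (-3, -1), (-2, -1), (-2, -2), (-3, -2), (-4, -2), (-4, -1)]
H-H contact: residue 4 @(-3,-1) - residue 9 @(-4, -1)

Answer: 1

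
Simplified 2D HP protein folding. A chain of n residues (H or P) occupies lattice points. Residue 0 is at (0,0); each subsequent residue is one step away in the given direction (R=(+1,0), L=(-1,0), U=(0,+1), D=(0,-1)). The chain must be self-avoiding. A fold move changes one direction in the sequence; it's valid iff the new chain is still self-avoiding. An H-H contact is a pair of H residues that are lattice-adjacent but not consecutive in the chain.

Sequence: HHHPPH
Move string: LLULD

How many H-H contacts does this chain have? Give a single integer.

Answer: 1

Derivation:
Positions: [(0, 0), (-1, 0), (-2, 0), (-2, 1), (-3, 1), (-3, 0)]
H-H contact: residue 2 @(-2,0) - residue 5 @(-3, 0)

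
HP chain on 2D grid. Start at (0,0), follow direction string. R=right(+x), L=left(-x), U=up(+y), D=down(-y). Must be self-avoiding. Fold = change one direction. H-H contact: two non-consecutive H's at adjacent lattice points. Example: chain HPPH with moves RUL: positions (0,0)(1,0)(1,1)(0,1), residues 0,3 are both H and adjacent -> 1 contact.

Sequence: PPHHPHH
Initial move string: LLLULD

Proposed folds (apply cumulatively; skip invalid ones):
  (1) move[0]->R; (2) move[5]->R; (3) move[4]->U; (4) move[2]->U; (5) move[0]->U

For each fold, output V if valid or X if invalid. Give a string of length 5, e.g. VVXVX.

Initial: LLLULD -> [(0, 0), (-1, 0), (-2, 0), (-3, 0), (-3, 1), (-4, 1), (-4, 0)]
Fold 1: move[0]->R => RLLULD INVALID (collision), skipped
Fold 2: move[5]->R => LLLULR INVALID (collision), skipped
Fold 3: move[4]->U => LLLUUD INVALID (collision), skipped
Fold 4: move[2]->U => LLUULD VALID
Fold 5: move[0]->U => ULUULD VALID

Answer: XXXVV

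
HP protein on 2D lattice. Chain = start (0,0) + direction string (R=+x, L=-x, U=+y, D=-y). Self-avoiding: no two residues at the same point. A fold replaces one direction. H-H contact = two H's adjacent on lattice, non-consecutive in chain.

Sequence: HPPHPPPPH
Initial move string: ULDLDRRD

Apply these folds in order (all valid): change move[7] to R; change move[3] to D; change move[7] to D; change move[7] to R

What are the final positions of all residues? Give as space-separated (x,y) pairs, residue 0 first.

Initial moves: ULDLDRRD
Fold: move[7]->R => ULDLDRRR (positions: [(0, 0), (0, 1), (-1, 1), (-1, 0), (-2, 0), (-2, -1), (-1, -1), (0, -1), (1, -1)])
Fold: move[3]->D => ULDDDRRR (positions: [(0, 0), (0, 1), (-1, 1), (-1, 0), (-1, -1), (-1, -2), (0, -2), (1, -2), (2, -2)])
Fold: move[7]->D => ULDDDRRD (positions: [(0, 0), (0, 1), (-1, 1), (-1, 0), (-1, -1), (-1, -2), (0, -2), (1, -2), (1, -3)])
Fold: move[7]->R => ULDDDRRR (positions: [(0, 0), (0, 1), (-1, 1), (-1, 0), (-1, -1), (-1, -2), (0, -2), (1, -2), (2, -2)])

Answer: (0,0) (0,1) (-1,1) (-1,0) (-1,-1) (-1,-2) (0,-2) (1,-2) (2,-2)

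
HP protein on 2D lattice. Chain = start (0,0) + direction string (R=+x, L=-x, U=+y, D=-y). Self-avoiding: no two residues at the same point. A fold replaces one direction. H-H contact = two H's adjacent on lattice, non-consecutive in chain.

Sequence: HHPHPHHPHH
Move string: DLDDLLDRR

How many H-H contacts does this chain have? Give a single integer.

Answer: 1

Derivation:
Positions: [(0, 0), (0, -1), (-1, -1), (-1, -2), (-1, -3), (-2, -3), (-3, -3), (-3, -4), (-2, -4), (-1, -4)]
H-H contact: residue 5 @(-2,-3) - residue 8 @(-2, -4)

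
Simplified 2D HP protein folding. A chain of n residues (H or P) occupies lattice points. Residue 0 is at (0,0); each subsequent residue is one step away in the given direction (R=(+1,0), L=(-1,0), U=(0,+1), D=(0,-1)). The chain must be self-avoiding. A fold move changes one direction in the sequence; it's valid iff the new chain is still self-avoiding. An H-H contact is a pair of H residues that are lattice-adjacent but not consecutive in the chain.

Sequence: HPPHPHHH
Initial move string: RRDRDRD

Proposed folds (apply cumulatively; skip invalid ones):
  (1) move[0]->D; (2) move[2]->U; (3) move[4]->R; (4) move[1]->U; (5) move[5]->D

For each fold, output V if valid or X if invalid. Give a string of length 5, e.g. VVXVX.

Initial: RRDRDRD -> [(0, 0), (1, 0), (2, 0), (2, -1), (3, -1), (3, -2), (4, -2), (4, -3)]
Fold 1: move[0]->D => DRDRDRD VALID
Fold 2: move[2]->U => DRURDRD VALID
Fold 3: move[4]->R => DRURRRD VALID
Fold 4: move[1]->U => DUURRRD INVALID (collision), skipped
Fold 5: move[5]->D => DRURRDD VALID

Answer: VVVXV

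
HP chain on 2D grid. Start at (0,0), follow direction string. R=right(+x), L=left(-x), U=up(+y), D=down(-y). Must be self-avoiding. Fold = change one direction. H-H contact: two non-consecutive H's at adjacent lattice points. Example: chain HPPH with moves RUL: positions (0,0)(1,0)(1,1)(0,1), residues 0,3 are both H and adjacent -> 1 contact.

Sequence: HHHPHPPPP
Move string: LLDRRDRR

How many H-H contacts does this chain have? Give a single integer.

Answer: 1

Derivation:
Positions: [(0, 0), (-1, 0), (-2, 0), (-2, -1), (-1, -1), (0, -1), (0, -2), (1, -2), (2, -2)]
H-H contact: residue 1 @(-1,0) - residue 4 @(-1, -1)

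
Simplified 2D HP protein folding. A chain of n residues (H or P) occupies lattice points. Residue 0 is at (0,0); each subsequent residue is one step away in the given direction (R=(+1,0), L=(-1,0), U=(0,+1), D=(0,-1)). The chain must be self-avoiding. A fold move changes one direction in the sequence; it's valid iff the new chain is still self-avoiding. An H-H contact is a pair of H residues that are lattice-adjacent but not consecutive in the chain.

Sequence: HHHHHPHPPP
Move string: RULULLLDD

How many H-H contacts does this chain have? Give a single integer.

Answer: 1

Derivation:
Positions: [(0, 0), (1, 0), (1, 1), (0, 1), (0, 2), (-1, 2), (-2, 2), (-3, 2), (-3, 1), (-3, 0)]
H-H contact: residue 0 @(0,0) - residue 3 @(0, 1)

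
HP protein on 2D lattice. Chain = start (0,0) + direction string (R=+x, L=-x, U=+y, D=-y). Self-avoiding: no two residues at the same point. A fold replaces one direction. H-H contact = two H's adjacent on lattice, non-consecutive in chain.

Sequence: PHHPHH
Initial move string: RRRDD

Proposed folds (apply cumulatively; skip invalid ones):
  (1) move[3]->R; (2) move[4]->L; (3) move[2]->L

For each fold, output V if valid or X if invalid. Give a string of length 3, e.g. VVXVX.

Answer: VXX

Derivation:
Initial: RRRDD -> [(0, 0), (1, 0), (2, 0), (3, 0), (3, -1), (3, -2)]
Fold 1: move[3]->R => RRRRD VALID
Fold 2: move[4]->L => RRRRL INVALID (collision), skipped
Fold 3: move[2]->L => RRLRD INVALID (collision), skipped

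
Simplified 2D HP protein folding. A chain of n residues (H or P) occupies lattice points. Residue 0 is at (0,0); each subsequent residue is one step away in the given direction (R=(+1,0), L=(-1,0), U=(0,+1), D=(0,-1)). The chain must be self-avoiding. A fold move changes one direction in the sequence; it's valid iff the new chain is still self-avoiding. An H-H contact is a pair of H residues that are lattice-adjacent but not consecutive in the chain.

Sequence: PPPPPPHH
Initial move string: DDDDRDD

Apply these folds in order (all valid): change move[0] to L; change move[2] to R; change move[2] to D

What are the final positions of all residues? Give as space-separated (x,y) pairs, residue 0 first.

Initial moves: DDDDRDD
Fold: move[0]->L => LDDDRDD (positions: [(0, 0), (-1, 0), (-1, -1), (-1, -2), (-1, -3), (0, -3), (0, -4), (0, -5)])
Fold: move[2]->R => LDRDRDD (positions: [(0, 0), (-1, 0), (-1, -1), (0, -1), (0, -2), (1, -2), (1, -3), (1, -4)])
Fold: move[2]->D => LDDDRDD (positions: [(0, 0), (-1, 0), (-1, -1), (-1, -2), (-1, -3), (0, -3), (0, -4), (0, -5)])

Answer: (0,0) (-1,0) (-1,-1) (-1,-2) (-1,-3) (0,-3) (0,-4) (0,-5)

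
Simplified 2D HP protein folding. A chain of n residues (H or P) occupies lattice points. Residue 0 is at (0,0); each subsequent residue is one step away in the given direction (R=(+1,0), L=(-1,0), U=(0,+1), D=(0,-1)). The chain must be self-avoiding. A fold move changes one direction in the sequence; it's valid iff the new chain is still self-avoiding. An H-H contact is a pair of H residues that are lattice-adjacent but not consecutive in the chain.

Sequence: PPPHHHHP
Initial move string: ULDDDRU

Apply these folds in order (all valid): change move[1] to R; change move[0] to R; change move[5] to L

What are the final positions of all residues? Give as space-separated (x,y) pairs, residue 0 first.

Answer: (0,0) (1,0) (2,0) (2,-1) (2,-2) (2,-3) (1,-3) (1,-2)

Derivation:
Initial moves: ULDDDRU
Fold: move[1]->R => URDDDRU (positions: [(0, 0), (0, 1), (1, 1), (1, 0), (1, -1), (1, -2), (2, -2), (2, -1)])
Fold: move[0]->R => RRDDDRU (positions: [(0, 0), (1, 0), (2, 0), (2, -1), (2, -2), (2, -3), (3, -3), (3, -2)])
Fold: move[5]->L => RRDDDLU (positions: [(0, 0), (1, 0), (2, 0), (2, -1), (2, -2), (2, -3), (1, -3), (1, -2)])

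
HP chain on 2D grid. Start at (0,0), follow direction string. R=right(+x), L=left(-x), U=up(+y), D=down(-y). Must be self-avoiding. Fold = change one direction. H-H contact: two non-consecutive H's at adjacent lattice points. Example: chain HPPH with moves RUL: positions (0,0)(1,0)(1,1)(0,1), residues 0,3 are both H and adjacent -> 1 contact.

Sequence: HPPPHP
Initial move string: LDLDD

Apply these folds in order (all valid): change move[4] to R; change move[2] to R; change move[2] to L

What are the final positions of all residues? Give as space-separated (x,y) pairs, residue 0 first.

Answer: (0,0) (-1,0) (-1,-1) (-2,-1) (-2,-2) (-1,-2)

Derivation:
Initial moves: LDLDD
Fold: move[4]->R => LDLDR (positions: [(0, 0), (-1, 0), (-1, -1), (-2, -1), (-2, -2), (-1, -2)])
Fold: move[2]->R => LDRDR (positions: [(0, 0), (-1, 0), (-1, -1), (0, -1), (0, -2), (1, -2)])
Fold: move[2]->L => LDLDR (positions: [(0, 0), (-1, 0), (-1, -1), (-2, -1), (-2, -2), (-1, -2)])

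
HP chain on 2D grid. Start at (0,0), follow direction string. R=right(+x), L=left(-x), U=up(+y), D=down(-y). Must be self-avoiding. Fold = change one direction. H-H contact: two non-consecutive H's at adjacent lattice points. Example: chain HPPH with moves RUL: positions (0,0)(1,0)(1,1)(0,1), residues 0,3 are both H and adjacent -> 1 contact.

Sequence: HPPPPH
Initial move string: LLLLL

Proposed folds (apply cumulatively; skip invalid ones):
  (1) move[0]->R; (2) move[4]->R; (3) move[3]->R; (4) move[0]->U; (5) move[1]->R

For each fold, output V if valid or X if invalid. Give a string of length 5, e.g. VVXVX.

Initial: LLLLL -> [(0, 0), (-1, 0), (-2, 0), (-3, 0), (-4, 0), (-5, 0)]
Fold 1: move[0]->R => RLLLL INVALID (collision), skipped
Fold 2: move[4]->R => LLLLR INVALID (collision), skipped
Fold 3: move[3]->R => LLLRL INVALID (collision), skipped
Fold 4: move[0]->U => ULLLL VALID
Fold 5: move[1]->R => URLLL INVALID (collision), skipped

Answer: XXXVX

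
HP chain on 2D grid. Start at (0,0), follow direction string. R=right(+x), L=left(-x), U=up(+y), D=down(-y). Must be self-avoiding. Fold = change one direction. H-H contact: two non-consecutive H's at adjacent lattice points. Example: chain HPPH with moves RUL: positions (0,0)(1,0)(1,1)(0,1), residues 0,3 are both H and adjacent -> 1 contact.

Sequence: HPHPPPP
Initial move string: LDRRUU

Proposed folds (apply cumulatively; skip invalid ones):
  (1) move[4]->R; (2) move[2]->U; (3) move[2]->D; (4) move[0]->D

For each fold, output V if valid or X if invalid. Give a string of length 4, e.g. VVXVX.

Answer: VXVV

Derivation:
Initial: LDRRUU -> [(0, 0), (-1, 0), (-1, -1), (0, -1), (1, -1), (1, 0), (1, 1)]
Fold 1: move[4]->R => LDRRRU VALID
Fold 2: move[2]->U => LDURRU INVALID (collision), skipped
Fold 3: move[2]->D => LDDRRU VALID
Fold 4: move[0]->D => DDDRRU VALID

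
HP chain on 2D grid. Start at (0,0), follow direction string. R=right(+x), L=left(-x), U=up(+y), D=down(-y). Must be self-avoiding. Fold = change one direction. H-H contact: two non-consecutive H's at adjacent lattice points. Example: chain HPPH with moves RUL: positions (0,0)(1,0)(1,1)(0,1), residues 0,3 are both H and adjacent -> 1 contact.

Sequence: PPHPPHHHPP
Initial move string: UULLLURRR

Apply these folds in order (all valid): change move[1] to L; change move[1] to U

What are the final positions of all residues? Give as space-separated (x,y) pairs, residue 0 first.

Initial moves: UULLLURRR
Fold: move[1]->L => ULLLLURRR (positions: [(0, 0), (0, 1), (-1, 1), (-2, 1), (-3, 1), (-4, 1), (-4, 2), (-3, 2), (-2, 2), (-1, 2)])
Fold: move[1]->U => UULLLURRR (positions: [(0, 0), (0, 1), (0, 2), (-1, 2), (-2, 2), (-3, 2), (-3, 3), (-2, 3), (-1, 3), (0, 3)])

Answer: (0,0) (0,1) (0,2) (-1,2) (-2,2) (-3,2) (-3,3) (-2,3) (-1,3) (0,3)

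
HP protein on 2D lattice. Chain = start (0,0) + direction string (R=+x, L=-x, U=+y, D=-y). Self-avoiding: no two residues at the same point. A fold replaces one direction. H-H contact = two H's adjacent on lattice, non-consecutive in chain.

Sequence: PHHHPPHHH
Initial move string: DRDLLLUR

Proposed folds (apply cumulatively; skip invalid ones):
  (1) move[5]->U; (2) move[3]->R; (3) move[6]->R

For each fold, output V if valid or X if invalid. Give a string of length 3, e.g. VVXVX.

Answer: XXX

Derivation:
Initial: DRDLLLUR -> [(0, 0), (0, -1), (1, -1), (1, -2), (0, -2), (-1, -2), (-2, -2), (-2, -1), (-1, -1)]
Fold 1: move[5]->U => DRDLLUUR INVALID (collision), skipped
Fold 2: move[3]->R => DRDRLLUR INVALID (collision), skipped
Fold 3: move[6]->R => DRDLLLRR INVALID (collision), skipped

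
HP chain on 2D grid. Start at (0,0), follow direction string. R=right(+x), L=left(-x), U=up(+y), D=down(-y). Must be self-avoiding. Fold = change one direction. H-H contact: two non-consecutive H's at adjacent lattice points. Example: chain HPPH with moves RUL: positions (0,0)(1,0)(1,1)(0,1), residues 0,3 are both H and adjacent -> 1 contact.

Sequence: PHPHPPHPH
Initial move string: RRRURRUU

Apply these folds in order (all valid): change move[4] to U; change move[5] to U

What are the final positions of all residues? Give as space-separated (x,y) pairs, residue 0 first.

Answer: (0,0) (1,0) (2,0) (3,0) (3,1) (3,2) (3,3) (3,4) (3,5)

Derivation:
Initial moves: RRRURRUU
Fold: move[4]->U => RRRUURUU (positions: [(0, 0), (1, 0), (2, 0), (3, 0), (3, 1), (3, 2), (4, 2), (4, 3), (4, 4)])
Fold: move[5]->U => RRRUUUUU (positions: [(0, 0), (1, 0), (2, 0), (3, 0), (3, 1), (3, 2), (3, 3), (3, 4), (3, 5)])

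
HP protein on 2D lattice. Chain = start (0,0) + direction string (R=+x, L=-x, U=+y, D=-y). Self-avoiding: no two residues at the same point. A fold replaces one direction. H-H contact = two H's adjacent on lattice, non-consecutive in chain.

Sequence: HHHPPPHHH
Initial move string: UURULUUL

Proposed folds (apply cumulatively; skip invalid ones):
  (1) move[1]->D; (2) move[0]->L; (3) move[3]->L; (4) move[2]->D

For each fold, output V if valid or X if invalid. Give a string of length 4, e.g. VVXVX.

Answer: XVXX

Derivation:
Initial: UURULUUL -> [(0, 0), (0, 1), (0, 2), (1, 2), (1, 3), (0, 3), (0, 4), (0, 5), (-1, 5)]
Fold 1: move[1]->D => UDRULUUL INVALID (collision), skipped
Fold 2: move[0]->L => LURULUUL VALID
Fold 3: move[3]->L => LURLLUUL INVALID (collision), skipped
Fold 4: move[2]->D => LUDULUUL INVALID (collision), skipped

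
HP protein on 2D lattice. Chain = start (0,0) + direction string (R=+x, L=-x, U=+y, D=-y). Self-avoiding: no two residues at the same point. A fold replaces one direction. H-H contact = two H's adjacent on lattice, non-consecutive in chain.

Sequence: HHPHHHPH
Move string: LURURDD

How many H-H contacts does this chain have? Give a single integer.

Positions: [(0, 0), (-1, 0), (-1, 1), (0, 1), (0, 2), (1, 2), (1, 1), (1, 0)]
H-H contact: residue 0 @(0,0) - residue 7 @(1, 0)
H-H contact: residue 0 @(0,0) - residue 3 @(0, 1)

Answer: 2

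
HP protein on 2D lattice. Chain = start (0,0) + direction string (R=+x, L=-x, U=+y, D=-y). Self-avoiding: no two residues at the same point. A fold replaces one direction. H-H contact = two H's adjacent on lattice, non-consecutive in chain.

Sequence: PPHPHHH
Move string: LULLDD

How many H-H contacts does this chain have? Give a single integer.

Positions: [(0, 0), (-1, 0), (-1, 1), (-2, 1), (-3, 1), (-3, 0), (-3, -1)]
No H-H contacts found.

Answer: 0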